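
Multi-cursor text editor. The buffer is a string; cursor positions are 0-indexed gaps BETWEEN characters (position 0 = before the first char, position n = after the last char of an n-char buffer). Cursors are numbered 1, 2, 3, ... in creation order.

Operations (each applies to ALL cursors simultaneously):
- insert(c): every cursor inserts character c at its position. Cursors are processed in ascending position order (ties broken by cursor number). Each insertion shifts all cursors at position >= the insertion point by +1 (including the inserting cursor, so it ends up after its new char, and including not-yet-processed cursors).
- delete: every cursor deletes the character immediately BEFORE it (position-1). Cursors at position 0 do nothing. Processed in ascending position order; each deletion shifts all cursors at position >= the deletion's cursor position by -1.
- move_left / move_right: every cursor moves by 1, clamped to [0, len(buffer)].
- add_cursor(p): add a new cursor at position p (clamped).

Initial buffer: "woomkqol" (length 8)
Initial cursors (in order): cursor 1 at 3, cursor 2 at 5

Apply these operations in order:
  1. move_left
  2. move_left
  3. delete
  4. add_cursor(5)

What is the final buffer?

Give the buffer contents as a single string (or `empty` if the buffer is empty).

After op 1 (move_left): buffer="woomkqol" (len 8), cursors c1@2 c2@4, authorship ........
After op 2 (move_left): buffer="woomkqol" (len 8), cursors c1@1 c2@3, authorship ........
After op 3 (delete): buffer="omkqol" (len 6), cursors c1@0 c2@1, authorship ......
After op 4 (add_cursor(5)): buffer="omkqol" (len 6), cursors c1@0 c2@1 c3@5, authorship ......

Answer: omkqol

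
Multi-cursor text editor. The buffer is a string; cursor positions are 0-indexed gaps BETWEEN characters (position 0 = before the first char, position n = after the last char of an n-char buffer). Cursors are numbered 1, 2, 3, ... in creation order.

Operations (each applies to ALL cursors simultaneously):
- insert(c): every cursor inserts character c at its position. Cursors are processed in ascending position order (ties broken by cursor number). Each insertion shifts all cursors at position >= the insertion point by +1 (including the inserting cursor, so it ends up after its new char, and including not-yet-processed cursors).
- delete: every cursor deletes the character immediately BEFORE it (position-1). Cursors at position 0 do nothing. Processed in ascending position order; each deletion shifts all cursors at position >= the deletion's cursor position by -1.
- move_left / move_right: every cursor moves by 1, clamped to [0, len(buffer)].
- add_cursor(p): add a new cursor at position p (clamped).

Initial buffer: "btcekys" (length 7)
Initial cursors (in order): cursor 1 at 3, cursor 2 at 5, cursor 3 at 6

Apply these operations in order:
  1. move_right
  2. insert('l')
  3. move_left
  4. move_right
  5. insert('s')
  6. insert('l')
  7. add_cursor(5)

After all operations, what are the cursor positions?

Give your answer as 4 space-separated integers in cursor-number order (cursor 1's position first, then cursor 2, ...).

After op 1 (move_right): buffer="btcekys" (len 7), cursors c1@4 c2@6 c3@7, authorship .......
After op 2 (insert('l')): buffer="btcelkylsl" (len 10), cursors c1@5 c2@8 c3@10, authorship ....1..2.3
After op 3 (move_left): buffer="btcelkylsl" (len 10), cursors c1@4 c2@7 c3@9, authorship ....1..2.3
After op 4 (move_right): buffer="btcelkylsl" (len 10), cursors c1@5 c2@8 c3@10, authorship ....1..2.3
After op 5 (insert('s')): buffer="btcelskylssls" (len 13), cursors c1@6 c2@10 c3@13, authorship ....11..22.33
After op 6 (insert('l')): buffer="btcelslkylslslsl" (len 16), cursors c1@7 c2@12 c3@16, authorship ....111..222.333
After op 7 (add_cursor(5)): buffer="btcelslkylslslsl" (len 16), cursors c4@5 c1@7 c2@12 c3@16, authorship ....111..222.333

Answer: 7 12 16 5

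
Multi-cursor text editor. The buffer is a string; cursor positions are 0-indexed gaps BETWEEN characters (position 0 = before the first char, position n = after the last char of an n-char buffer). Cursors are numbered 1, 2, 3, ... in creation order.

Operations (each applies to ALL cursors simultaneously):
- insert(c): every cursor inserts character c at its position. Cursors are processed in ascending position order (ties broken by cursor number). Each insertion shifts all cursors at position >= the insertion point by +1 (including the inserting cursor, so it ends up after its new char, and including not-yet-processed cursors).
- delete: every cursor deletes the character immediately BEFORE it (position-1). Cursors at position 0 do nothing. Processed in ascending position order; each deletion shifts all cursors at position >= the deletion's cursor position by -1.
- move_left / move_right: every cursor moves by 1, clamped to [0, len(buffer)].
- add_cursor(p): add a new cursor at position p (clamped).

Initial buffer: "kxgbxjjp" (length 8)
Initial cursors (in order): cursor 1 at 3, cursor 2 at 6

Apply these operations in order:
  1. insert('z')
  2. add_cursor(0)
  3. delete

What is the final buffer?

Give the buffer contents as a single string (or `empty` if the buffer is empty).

After op 1 (insert('z')): buffer="kxgzbxjzjp" (len 10), cursors c1@4 c2@8, authorship ...1...2..
After op 2 (add_cursor(0)): buffer="kxgzbxjzjp" (len 10), cursors c3@0 c1@4 c2@8, authorship ...1...2..
After op 3 (delete): buffer="kxgbxjjp" (len 8), cursors c3@0 c1@3 c2@6, authorship ........

Answer: kxgbxjjp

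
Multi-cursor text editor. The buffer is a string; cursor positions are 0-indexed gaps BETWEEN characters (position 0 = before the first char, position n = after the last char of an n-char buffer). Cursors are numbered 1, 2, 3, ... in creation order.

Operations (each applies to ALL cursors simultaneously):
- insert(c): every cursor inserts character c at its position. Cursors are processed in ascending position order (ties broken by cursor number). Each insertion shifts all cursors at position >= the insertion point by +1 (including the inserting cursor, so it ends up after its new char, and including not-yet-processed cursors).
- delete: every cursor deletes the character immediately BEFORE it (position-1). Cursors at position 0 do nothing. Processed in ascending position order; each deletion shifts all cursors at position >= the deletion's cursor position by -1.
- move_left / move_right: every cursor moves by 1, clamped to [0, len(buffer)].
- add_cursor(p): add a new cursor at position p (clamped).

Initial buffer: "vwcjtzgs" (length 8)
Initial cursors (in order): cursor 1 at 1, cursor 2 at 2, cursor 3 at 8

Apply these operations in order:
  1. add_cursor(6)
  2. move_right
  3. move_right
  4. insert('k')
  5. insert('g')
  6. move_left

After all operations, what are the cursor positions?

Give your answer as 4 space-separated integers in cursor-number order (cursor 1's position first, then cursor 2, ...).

Answer: 4 7 15 15

Derivation:
After op 1 (add_cursor(6)): buffer="vwcjtzgs" (len 8), cursors c1@1 c2@2 c4@6 c3@8, authorship ........
After op 2 (move_right): buffer="vwcjtzgs" (len 8), cursors c1@2 c2@3 c4@7 c3@8, authorship ........
After op 3 (move_right): buffer="vwcjtzgs" (len 8), cursors c1@3 c2@4 c3@8 c4@8, authorship ........
After op 4 (insert('k')): buffer="vwckjktzgskk" (len 12), cursors c1@4 c2@6 c3@12 c4@12, authorship ...1.2....34
After op 5 (insert('g')): buffer="vwckgjkgtzgskkgg" (len 16), cursors c1@5 c2@8 c3@16 c4@16, authorship ...11.22....3434
After op 6 (move_left): buffer="vwckgjkgtzgskkgg" (len 16), cursors c1@4 c2@7 c3@15 c4@15, authorship ...11.22....3434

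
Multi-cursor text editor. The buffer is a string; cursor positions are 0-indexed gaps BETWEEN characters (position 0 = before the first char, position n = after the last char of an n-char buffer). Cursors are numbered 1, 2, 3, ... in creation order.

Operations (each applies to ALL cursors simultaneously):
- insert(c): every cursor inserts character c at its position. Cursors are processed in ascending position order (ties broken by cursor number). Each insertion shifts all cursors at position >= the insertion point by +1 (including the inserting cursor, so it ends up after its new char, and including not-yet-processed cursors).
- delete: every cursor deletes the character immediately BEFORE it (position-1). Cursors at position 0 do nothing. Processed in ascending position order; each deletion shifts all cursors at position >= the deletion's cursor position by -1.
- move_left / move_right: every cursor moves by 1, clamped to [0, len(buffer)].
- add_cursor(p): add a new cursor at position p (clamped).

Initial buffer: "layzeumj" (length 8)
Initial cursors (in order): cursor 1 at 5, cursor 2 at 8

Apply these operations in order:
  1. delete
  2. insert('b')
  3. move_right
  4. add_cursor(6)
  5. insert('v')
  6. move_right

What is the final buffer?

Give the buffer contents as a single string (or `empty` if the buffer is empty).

After op 1 (delete): buffer="layzum" (len 6), cursors c1@4 c2@6, authorship ......
After op 2 (insert('b')): buffer="layzbumb" (len 8), cursors c1@5 c2@8, authorship ....1..2
After op 3 (move_right): buffer="layzbumb" (len 8), cursors c1@6 c2@8, authorship ....1..2
After op 4 (add_cursor(6)): buffer="layzbumb" (len 8), cursors c1@6 c3@6 c2@8, authorship ....1..2
After op 5 (insert('v')): buffer="layzbuvvmbv" (len 11), cursors c1@8 c3@8 c2@11, authorship ....1.13.22
After op 6 (move_right): buffer="layzbuvvmbv" (len 11), cursors c1@9 c3@9 c2@11, authorship ....1.13.22

Answer: layzbuvvmbv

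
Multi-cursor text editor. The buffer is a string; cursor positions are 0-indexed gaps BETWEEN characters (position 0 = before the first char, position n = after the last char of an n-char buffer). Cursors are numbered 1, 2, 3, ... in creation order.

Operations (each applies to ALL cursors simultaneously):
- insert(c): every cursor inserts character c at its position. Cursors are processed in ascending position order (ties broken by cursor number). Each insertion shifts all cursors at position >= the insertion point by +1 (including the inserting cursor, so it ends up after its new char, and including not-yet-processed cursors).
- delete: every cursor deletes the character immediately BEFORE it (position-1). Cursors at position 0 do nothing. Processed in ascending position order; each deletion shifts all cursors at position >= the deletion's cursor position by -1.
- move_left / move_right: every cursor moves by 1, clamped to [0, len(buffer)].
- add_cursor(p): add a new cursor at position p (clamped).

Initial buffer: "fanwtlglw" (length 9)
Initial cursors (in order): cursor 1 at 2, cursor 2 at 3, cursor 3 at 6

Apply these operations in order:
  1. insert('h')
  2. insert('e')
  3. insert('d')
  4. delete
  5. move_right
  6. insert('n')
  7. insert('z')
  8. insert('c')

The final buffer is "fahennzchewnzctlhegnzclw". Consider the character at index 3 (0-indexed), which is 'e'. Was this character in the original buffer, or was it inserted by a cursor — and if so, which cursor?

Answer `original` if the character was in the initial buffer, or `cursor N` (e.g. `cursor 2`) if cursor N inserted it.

After op 1 (insert('h')): buffer="fahnhwtlhglw" (len 12), cursors c1@3 c2@5 c3@9, authorship ..1.2...3...
After op 2 (insert('e')): buffer="fahenhewtlheglw" (len 15), cursors c1@4 c2@7 c3@12, authorship ..11.22...33...
After op 3 (insert('d')): buffer="fahednhedwtlhedglw" (len 18), cursors c1@5 c2@9 c3@15, authorship ..111.222...333...
After op 4 (delete): buffer="fahenhewtlheglw" (len 15), cursors c1@4 c2@7 c3@12, authorship ..11.22...33...
After op 5 (move_right): buffer="fahenhewtlheglw" (len 15), cursors c1@5 c2@8 c3@13, authorship ..11.22...33...
After op 6 (insert('n')): buffer="fahennhewntlhegnlw" (len 18), cursors c1@6 c2@10 c3@16, authorship ..11.122.2..33.3..
After op 7 (insert('z')): buffer="fahennzhewnztlhegnzlw" (len 21), cursors c1@7 c2@12 c3@19, authorship ..11.1122.22..33.33..
After op 8 (insert('c')): buffer="fahennzchewnzctlhegnzclw" (len 24), cursors c1@8 c2@14 c3@22, authorship ..11.11122.222..33.333..
Authorship (.=original, N=cursor N): . . 1 1 . 1 1 1 2 2 . 2 2 2 . . 3 3 . 3 3 3 . .
Index 3: author = 1

Answer: cursor 1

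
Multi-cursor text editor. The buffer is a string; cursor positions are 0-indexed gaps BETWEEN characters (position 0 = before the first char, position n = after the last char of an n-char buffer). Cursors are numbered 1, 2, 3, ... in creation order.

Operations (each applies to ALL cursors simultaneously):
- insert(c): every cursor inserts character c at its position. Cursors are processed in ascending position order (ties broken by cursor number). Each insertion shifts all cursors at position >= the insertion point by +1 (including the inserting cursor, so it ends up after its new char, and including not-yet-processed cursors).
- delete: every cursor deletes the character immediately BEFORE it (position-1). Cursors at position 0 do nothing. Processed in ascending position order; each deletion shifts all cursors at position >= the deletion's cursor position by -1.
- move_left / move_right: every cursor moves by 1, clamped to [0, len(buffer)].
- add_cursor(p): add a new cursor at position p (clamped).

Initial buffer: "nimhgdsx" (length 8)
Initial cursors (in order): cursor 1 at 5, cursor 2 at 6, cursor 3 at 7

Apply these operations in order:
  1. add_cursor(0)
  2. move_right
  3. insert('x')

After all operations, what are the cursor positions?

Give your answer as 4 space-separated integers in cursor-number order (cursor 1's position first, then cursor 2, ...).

Answer: 8 10 12 2

Derivation:
After op 1 (add_cursor(0)): buffer="nimhgdsx" (len 8), cursors c4@0 c1@5 c2@6 c3@7, authorship ........
After op 2 (move_right): buffer="nimhgdsx" (len 8), cursors c4@1 c1@6 c2@7 c3@8, authorship ........
After op 3 (insert('x')): buffer="nximhgdxsxxx" (len 12), cursors c4@2 c1@8 c2@10 c3@12, authorship .4.....1.2.3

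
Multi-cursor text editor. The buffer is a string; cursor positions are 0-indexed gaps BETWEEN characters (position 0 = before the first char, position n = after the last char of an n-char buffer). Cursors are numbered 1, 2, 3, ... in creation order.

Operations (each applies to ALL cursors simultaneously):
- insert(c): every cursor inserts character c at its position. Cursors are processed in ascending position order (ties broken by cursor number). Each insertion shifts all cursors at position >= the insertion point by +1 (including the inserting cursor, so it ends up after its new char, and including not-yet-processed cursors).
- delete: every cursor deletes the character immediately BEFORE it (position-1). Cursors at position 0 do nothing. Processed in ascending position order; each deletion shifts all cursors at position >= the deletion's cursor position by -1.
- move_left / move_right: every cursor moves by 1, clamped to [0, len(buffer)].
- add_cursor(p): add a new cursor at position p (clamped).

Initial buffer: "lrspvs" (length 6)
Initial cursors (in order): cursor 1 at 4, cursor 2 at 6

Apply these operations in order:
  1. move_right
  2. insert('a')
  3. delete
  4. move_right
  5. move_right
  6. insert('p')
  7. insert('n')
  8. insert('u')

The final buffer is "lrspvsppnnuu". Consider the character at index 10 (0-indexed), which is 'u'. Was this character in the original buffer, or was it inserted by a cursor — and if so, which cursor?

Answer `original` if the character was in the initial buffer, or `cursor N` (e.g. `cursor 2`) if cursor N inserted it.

After op 1 (move_right): buffer="lrspvs" (len 6), cursors c1@5 c2@6, authorship ......
After op 2 (insert('a')): buffer="lrspvasa" (len 8), cursors c1@6 c2@8, authorship .....1.2
After op 3 (delete): buffer="lrspvs" (len 6), cursors c1@5 c2@6, authorship ......
After op 4 (move_right): buffer="lrspvs" (len 6), cursors c1@6 c2@6, authorship ......
After op 5 (move_right): buffer="lrspvs" (len 6), cursors c1@6 c2@6, authorship ......
After op 6 (insert('p')): buffer="lrspvspp" (len 8), cursors c1@8 c2@8, authorship ......12
After op 7 (insert('n')): buffer="lrspvsppnn" (len 10), cursors c1@10 c2@10, authorship ......1212
After op 8 (insert('u')): buffer="lrspvsppnnuu" (len 12), cursors c1@12 c2@12, authorship ......121212
Authorship (.=original, N=cursor N): . . . . . . 1 2 1 2 1 2
Index 10: author = 1

Answer: cursor 1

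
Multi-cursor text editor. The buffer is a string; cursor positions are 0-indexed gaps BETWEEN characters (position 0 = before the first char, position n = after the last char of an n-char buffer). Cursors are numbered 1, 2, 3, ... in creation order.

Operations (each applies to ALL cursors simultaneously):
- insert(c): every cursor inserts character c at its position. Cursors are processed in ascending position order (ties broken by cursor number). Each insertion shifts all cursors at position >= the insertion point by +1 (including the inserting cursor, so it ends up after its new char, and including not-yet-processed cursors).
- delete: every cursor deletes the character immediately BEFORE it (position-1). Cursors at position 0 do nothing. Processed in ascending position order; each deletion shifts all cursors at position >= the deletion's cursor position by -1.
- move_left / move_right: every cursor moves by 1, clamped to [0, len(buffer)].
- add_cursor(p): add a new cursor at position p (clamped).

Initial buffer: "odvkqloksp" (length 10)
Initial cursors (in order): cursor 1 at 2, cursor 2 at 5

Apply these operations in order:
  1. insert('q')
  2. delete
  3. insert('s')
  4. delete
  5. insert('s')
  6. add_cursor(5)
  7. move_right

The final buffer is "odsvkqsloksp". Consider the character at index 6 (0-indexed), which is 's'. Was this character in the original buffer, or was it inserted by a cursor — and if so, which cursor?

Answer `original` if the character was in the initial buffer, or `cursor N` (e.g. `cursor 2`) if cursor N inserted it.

After op 1 (insert('q')): buffer="odqvkqqloksp" (len 12), cursors c1@3 c2@7, authorship ..1...2.....
After op 2 (delete): buffer="odvkqloksp" (len 10), cursors c1@2 c2@5, authorship ..........
After op 3 (insert('s')): buffer="odsvkqsloksp" (len 12), cursors c1@3 c2@7, authorship ..1...2.....
After op 4 (delete): buffer="odvkqloksp" (len 10), cursors c1@2 c2@5, authorship ..........
After op 5 (insert('s')): buffer="odsvkqsloksp" (len 12), cursors c1@3 c2@7, authorship ..1...2.....
After op 6 (add_cursor(5)): buffer="odsvkqsloksp" (len 12), cursors c1@3 c3@5 c2@7, authorship ..1...2.....
After op 7 (move_right): buffer="odsvkqsloksp" (len 12), cursors c1@4 c3@6 c2@8, authorship ..1...2.....
Authorship (.=original, N=cursor N): . . 1 . . . 2 . . . . .
Index 6: author = 2

Answer: cursor 2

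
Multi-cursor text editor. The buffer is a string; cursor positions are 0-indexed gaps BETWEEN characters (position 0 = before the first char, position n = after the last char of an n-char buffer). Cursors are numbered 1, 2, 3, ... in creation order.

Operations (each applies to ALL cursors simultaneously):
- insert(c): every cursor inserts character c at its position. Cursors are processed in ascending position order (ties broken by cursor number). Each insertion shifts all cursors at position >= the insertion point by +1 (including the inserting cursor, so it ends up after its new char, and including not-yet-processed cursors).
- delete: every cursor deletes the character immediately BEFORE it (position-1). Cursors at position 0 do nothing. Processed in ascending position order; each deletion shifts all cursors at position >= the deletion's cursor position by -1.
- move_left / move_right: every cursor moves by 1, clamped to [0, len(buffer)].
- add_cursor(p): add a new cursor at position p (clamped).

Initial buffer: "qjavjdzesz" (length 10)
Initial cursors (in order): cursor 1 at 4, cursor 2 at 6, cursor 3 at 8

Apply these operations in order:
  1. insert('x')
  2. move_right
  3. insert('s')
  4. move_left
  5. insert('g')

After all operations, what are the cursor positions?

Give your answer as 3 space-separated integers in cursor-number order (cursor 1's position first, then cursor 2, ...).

After op 1 (insert('x')): buffer="qjavxjdxzexsz" (len 13), cursors c1@5 c2@8 c3@11, authorship ....1..2..3..
After op 2 (move_right): buffer="qjavxjdxzexsz" (len 13), cursors c1@6 c2@9 c3@12, authorship ....1..2..3..
After op 3 (insert('s')): buffer="qjavxjsdxzsexssz" (len 16), cursors c1@7 c2@11 c3@15, authorship ....1.1.2.2.3.3.
After op 4 (move_left): buffer="qjavxjsdxzsexssz" (len 16), cursors c1@6 c2@10 c3@14, authorship ....1.1.2.2.3.3.
After op 5 (insert('g')): buffer="qjavxjgsdxzgsexsgsz" (len 19), cursors c1@7 c2@12 c3@17, authorship ....1.11.2.22.3.33.

Answer: 7 12 17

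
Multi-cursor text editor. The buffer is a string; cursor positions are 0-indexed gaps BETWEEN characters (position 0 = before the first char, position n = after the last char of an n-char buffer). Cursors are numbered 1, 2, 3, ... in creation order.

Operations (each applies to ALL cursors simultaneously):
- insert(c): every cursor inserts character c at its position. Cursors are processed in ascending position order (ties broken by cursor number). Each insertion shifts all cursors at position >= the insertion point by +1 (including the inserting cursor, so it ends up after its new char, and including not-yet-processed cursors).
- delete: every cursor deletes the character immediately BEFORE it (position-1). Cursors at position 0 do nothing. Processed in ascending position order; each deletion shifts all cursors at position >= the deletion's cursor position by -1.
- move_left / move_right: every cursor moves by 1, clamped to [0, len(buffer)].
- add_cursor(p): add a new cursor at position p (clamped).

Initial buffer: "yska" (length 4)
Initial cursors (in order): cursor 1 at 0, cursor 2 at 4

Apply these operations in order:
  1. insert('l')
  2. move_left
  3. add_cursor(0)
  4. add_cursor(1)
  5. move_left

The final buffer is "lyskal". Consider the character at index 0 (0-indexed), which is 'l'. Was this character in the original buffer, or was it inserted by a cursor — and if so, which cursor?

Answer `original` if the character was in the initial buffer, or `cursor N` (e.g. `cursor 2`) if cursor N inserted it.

Answer: cursor 1

Derivation:
After op 1 (insert('l')): buffer="lyskal" (len 6), cursors c1@1 c2@6, authorship 1....2
After op 2 (move_left): buffer="lyskal" (len 6), cursors c1@0 c2@5, authorship 1....2
After op 3 (add_cursor(0)): buffer="lyskal" (len 6), cursors c1@0 c3@0 c2@5, authorship 1....2
After op 4 (add_cursor(1)): buffer="lyskal" (len 6), cursors c1@0 c3@0 c4@1 c2@5, authorship 1....2
After op 5 (move_left): buffer="lyskal" (len 6), cursors c1@0 c3@0 c4@0 c2@4, authorship 1....2
Authorship (.=original, N=cursor N): 1 . . . . 2
Index 0: author = 1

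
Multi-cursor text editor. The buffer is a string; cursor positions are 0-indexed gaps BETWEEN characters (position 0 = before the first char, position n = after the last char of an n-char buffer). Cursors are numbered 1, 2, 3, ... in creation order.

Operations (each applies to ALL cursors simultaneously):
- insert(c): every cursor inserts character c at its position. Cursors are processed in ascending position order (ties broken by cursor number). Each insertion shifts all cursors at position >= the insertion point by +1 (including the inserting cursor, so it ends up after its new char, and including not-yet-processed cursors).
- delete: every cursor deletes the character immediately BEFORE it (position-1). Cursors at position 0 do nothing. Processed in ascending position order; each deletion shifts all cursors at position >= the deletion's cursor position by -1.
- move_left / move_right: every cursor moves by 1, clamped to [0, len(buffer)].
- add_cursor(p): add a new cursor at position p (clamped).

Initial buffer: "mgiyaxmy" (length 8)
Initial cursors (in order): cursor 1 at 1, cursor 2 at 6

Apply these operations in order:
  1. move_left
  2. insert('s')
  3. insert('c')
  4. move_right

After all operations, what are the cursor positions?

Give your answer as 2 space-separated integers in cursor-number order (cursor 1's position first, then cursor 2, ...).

After op 1 (move_left): buffer="mgiyaxmy" (len 8), cursors c1@0 c2@5, authorship ........
After op 2 (insert('s')): buffer="smgiyasxmy" (len 10), cursors c1@1 c2@7, authorship 1.....2...
After op 3 (insert('c')): buffer="scmgiyascxmy" (len 12), cursors c1@2 c2@9, authorship 11.....22...
After op 4 (move_right): buffer="scmgiyascxmy" (len 12), cursors c1@3 c2@10, authorship 11.....22...

Answer: 3 10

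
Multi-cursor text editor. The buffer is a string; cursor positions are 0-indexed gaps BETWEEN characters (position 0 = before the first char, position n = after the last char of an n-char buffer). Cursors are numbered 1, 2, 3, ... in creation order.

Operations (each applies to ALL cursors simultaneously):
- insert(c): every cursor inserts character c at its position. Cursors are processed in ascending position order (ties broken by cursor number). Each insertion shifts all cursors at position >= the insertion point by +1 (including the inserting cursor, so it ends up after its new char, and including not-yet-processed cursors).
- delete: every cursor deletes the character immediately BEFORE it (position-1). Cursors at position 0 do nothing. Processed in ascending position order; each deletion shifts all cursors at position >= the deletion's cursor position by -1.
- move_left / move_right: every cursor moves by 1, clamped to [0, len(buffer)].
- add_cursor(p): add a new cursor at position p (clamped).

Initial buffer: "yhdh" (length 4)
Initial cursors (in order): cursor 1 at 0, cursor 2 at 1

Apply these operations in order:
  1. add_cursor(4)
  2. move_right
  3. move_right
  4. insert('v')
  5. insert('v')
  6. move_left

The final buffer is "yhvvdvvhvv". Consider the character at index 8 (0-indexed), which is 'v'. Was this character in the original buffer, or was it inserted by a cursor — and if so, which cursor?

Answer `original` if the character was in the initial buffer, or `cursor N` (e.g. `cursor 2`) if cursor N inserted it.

Answer: cursor 3

Derivation:
After op 1 (add_cursor(4)): buffer="yhdh" (len 4), cursors c1@0 c2@1 c3@4, authorship ....
After op 2 (move_right): buffer="yhdh" (len 4), cursors c1@1 c2@2 c3@4, authorship ....
After op 3 (move_right): buffer="yhdh" (len 4), cursors c1@2 c2@3 c3@4, authorship ....
After op 4 (insert('v')): buffer="yhvdvhv" (len 7), cursors c1@3 c2@5 c3@7, authorship ..1.2.3
After op 5 (insert('v')): buffer="yhvvdvvhvv" (len 10), cursors c1@4 c2@7 c3@10, authorship ..11.22.33
After op 6 (move_left): buffer="yhvvdvvhvv" (len 10), cursors c1@3 c2@6 c3@9, authorship ..11.22.33
Authorship (.=original, N=cursor N): . . 1 1 . 2 2 . 3 3
Index 8: author = 3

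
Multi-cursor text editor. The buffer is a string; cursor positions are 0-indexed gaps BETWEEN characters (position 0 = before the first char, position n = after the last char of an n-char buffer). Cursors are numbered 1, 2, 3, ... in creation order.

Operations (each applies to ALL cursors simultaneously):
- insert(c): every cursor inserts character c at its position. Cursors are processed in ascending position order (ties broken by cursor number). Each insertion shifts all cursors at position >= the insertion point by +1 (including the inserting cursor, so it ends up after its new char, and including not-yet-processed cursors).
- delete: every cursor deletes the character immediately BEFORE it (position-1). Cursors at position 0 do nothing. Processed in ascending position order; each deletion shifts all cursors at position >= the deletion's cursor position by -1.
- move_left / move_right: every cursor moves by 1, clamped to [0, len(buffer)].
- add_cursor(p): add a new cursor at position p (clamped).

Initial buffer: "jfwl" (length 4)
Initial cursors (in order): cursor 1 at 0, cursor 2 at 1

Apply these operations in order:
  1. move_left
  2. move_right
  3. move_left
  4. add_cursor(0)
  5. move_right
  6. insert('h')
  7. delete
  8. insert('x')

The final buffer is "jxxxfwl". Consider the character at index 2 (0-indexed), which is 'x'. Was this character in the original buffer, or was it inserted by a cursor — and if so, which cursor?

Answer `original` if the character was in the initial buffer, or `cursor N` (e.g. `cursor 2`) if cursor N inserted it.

After op 1 (move_left): buffer="jfwl" (len 4), cursors c1@0 c2@0, authorship ....
After op 2 (move_right): buffer="jfwl" (len 4), cursors c1@1 c2@1, authorship ....
After op 3 (move_left): buffer="jfwl" (len 4), cursors c1@0 c2@0, authorship ....
After op 4 (add_cursor(0)): buffer="jfwl" (len 4), cursors c1@0 c2@0 c3@0, authorship ....
After op 5 (move_right): buffer="jfwl" (len 4), cursors c1@1 c2@1 c3@1, authorship ....
After op 6 (insert('h')): buffer="jhhhfwl" (len 7), cursors c1@4 c2@4 c3@4, authorship .123...
After op 7 (delete): buffer="jfwl" (len 4), cursors c1@1 c2@1 c3@1, authorship ....
After op 8 (insert('x')): buffer="jxxxfwl" (len 7), cursors c1@4 c2@4 c3@4, authorship .123...
Authorship (.=original, N=cursor N): . 1 2 3 . . .
Index 2: author = 2

Answer: cursor 2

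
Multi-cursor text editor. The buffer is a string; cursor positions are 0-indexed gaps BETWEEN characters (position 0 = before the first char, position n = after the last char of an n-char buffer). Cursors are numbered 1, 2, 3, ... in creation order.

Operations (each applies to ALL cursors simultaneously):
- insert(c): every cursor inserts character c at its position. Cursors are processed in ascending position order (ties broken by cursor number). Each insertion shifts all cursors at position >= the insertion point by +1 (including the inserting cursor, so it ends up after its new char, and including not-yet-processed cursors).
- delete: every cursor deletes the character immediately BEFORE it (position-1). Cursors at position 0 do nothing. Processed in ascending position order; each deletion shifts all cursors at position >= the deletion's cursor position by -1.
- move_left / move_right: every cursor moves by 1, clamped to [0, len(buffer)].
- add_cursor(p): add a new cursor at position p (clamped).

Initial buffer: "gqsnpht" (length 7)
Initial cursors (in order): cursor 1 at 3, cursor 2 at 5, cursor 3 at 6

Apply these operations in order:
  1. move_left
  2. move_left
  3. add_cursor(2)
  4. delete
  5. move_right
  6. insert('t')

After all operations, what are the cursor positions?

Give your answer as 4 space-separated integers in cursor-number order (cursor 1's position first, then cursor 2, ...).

Answer: 5 5 5 5

Derivation:
After op 1 (move_left): buffer="gqsnpht" (len 7), cursors c1@2 c2@4 c3@5, authorship .......
After op 2 (move_left): buffer="gqsnpht" (len 7), cursors c1@1 c2@3 c3@4, authorship .......
After op 3 (add_cursor(2)): buffer="gqsnpht" (len 7), cursors c1@1 c4@2 c2@3 c3@4, authorship .......
After op 4 (delete): buffer="pht" (len 3), cursors c1@0 c2@0 c3@0 c4@0, authorship ...
After op 5 (move_right): buffer="pht" (len 3), cursors c1@1 c2@1 c3@1 c4@1, authorship ...
After op 6 (insert('t')): buffer="pttttht" (len 7), cursors c1@5 c2@5 c3@5 c4@5, authorship .1234..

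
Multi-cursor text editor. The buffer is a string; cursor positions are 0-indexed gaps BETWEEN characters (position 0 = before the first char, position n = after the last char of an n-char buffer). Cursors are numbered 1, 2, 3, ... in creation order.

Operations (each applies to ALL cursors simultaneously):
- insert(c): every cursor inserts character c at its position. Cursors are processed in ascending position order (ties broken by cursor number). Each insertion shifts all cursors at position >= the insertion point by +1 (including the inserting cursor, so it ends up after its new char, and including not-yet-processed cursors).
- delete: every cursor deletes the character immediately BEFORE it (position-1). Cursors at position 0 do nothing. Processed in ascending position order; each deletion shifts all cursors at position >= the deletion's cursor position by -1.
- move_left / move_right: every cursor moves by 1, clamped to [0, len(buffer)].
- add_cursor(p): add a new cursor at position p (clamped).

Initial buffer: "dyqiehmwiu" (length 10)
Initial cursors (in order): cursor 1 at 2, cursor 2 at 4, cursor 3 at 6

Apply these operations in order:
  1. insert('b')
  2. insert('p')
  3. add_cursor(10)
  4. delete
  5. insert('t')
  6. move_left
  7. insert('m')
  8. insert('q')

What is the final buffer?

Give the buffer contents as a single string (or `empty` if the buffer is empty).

Answer: dybmqtqibmqtemqtbmqtmwiu

Derivation:
After op 1 (insert('b')): buffer="dybqibehbmwiu" (len 13), cursors c1@3 c2@6 c3@9, authorship ..1..2..3....
After op 2 (insert('p')): buffer="dybpqibpehbpmwiu" (len 16), cursors c1@4 c2@8 c3@12, authorship ..11..22..33....
After op 3 (add_cursor(10)): buffer="dybpqibpehbpmwiu" (len 16), cursors c1@4 c2@8 c4@10 c3@12, authorship ..11..22..33....
After op 4 (delete): buffer="dybqibebmwiu" (len 12), cursors c1@3 c2@6 c4@7 c3@8, authorship ..1..2.3....
After op 5 (insert('t')): buffer="dybtqibtetbtmwiu" (len 16), cursors c1@4 c2@8 c4@10 c3@12, authorship ..11..22.433....
After op 6 (move_left): buffer="dybtqibtetbtmwiu" (len 16), cursors c1@3 c2@7 c4@9 c3@11, authorship ..11..22.433....
After op 7 (insert('m')): buffer="dybmtqibmtemtbmtmwiu" (len 20), cursors c1@4 c2@9 c4@12 c3@15, authorship ..111..222.44333....
After op 8 (insert('q')): buffer="dybmqtqibmqtemqtbmqtmwiu" (len 24), cursors c1@5 c2@11 c4@15 c3@19, authorship ..1111..2222.4443333....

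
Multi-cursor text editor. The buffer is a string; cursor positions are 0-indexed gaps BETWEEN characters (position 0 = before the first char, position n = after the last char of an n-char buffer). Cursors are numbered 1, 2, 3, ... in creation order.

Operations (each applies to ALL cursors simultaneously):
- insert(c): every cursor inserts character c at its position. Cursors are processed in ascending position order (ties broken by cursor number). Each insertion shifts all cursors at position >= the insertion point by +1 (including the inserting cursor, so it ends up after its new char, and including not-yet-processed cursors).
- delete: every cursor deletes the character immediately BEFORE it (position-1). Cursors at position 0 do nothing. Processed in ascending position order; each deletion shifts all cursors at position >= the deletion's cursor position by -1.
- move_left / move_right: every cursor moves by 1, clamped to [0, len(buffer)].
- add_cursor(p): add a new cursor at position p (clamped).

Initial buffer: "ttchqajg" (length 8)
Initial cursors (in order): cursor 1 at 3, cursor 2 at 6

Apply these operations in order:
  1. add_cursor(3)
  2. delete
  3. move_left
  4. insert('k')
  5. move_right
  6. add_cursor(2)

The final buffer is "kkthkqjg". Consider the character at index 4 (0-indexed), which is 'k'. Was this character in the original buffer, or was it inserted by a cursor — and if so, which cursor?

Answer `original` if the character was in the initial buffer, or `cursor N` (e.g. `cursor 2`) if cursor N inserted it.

After op 1 (add_cursor(3)): buffer="ttchqajg" (len 8), cursors c1@3 c3@3 c2@6, authorship ........
After op 2 (delete): buffer="thqjg" (len 5), cursors c1@1 c3@1 c2@3, authorship .....
After op 3 (move_left): buffer="thqjg" (len 5), cursors c1@0 c3@0 c2@2, authorship .....
After op 4 (insert('k')): buffer="kkthkqjg" (len 8), cursors c1@2 c3@2 c2@5, authorship 13..2...
After op 5 (move_right): buffer="kkthkqjg" (len 8), cursors c1@3 c3@3 c2@6, authorship 13..2...
After op 6 (add_cursor(2)): buffer="kkthkqjg" (len 8), cursors c4@2 c1@3 c3@3 c2@6, authorship 13..2...
Authorship (.=original, N=cursor N): 1 3 . . 2 . . .
Index 4: author = 2

Answer: cursor 2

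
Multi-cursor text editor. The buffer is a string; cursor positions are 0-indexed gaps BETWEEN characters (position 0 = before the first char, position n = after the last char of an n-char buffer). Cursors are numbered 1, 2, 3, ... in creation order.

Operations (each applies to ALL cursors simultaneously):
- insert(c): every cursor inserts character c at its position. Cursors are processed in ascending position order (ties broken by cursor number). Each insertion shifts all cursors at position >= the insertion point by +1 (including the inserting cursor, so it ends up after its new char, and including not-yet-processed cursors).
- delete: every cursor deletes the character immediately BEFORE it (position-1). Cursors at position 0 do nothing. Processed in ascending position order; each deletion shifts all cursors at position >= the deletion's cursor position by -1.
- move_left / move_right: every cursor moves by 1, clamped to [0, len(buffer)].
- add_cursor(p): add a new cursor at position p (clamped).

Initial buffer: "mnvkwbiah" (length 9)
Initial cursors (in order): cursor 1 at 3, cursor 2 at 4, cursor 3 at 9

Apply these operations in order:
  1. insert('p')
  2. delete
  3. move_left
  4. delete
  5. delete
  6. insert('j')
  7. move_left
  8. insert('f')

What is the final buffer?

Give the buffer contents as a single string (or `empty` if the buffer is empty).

Answer: jffjkwbfjh

Derivation:
After op 1 (insert('p')): buffer="mnvpkpwbiahp" (len 12), cursors c1@4 c2@6 c3@12, authorship ...1.2.....3
After op 2 (delete): buffer="mnvkwbiah" (len 9), cursors c1@3 c2@4 c3@9, authorship .........
After op 3 (move_left): buffer="mnvkwbiah" (len 9), cursors c1@2 c2@3 c3@8, authorship .........
After op 4 (delete): buffer="mkwbih" (len 6), cursors c1@1 c2@1 c3@5, authorship ......
After op 5 (delete): buffer="kwbh" (len 4), cursors c1@0 c2@0 c3@3, authorship ....
After op 6 (insert('j')): buffer="jjkwbjh" (len 7), cursors c1@2 c2@2 c3@6, authorship 12...3.
After op 7 (move_left): buffer="jjkwbjh" (len 7), cursors c1@1 c2@1 c3@5, authorship 12...3.
After op 8 (insert('f')): buffer="jffjkwbfjh" (len 10), cursors c1@3 c2@3 c3@8, authorship 1122...33.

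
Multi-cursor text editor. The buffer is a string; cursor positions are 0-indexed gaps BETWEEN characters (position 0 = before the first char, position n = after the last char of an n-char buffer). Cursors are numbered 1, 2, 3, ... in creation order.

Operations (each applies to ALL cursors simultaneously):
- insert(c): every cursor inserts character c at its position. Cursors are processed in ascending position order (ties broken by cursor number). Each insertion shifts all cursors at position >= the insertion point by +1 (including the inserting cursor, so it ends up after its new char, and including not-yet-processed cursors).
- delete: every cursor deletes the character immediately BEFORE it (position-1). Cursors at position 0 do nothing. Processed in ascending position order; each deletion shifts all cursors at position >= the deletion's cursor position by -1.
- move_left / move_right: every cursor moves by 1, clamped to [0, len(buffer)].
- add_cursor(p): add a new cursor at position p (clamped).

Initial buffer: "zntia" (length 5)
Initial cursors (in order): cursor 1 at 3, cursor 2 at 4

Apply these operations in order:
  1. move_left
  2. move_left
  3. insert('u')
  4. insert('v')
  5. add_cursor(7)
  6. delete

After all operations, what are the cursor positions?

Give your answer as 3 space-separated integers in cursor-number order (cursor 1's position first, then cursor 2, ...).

After op 1 (move_left): buffer="zntia" (len 5), cursors c1@2 c2@3, authorship .....
After op 2 (move_left): buffer="zntia" (len 5), cursors c1@1 c2@2, authorship .....
After op 3 (insert('u')): buffer="zunutia" (len 7), cursors c1@2 c2@4, authorship .1.2...
After op 4 (insert('v')): buffer="zuvnuvtia" (len 9), cursors c1@3 c2@6, authorship .11.22...
After op 5 (add_cursor(7)): buffer="zuvnuvtia" (len 9), cursors c1@3 c2@6 c3@7, authorship .11.22...
After op 6 (delete): buffer="zunuia" (len 6), cursors c1@2 c2@4 c3@4, authorship .1.2..

Answer: 2 4 4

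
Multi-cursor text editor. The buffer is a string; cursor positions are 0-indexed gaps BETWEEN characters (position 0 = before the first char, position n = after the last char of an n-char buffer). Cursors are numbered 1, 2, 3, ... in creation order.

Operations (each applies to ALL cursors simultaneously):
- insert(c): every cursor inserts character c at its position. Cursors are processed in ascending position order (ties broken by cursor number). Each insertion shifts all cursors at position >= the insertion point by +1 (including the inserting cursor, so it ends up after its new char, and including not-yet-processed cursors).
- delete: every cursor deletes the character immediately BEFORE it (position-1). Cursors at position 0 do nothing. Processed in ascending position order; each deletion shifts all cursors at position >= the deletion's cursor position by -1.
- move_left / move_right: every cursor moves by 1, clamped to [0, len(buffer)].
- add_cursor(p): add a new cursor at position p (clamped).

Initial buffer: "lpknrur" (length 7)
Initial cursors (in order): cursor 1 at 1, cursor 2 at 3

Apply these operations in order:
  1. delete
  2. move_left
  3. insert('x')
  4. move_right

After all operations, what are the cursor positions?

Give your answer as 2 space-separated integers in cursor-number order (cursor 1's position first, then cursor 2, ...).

After op 1 (delete): buffer="pnrur" (len 5), cursors c1@0 c2@1, authorship .....
After op 2 (move_left): buffer="pnrur" (len 5), cursors c1@0 c2@0, authorship .....
After op 3 (insert('x')): buffer="xxpnrur" (len 7), cursors c1@2 c2@2, authorship 12.....
After op 4 (move_right): buffer="xxpnrur" (len 7), cursors c1@3 c2@3, authorship 12.....

Answer: 3 3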